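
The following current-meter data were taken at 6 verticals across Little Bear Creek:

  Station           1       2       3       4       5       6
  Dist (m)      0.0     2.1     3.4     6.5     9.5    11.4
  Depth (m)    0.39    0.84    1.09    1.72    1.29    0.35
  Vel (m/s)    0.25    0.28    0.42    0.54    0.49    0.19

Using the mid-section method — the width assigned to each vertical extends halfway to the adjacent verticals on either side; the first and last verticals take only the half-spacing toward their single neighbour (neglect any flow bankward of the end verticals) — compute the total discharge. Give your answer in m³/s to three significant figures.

w_1 = (2.1 − 0.0)/2 = 1.05 m; q_1 = 0.25 × 0.39 × 1.05 = 0.1024 m³/s
w_2 = (3.4 − 0.0)/2 = 1.7 m; q_2 = 0.28 × 0.84 × 1.7 = 0.3998 m³/s
w_3 = (6.5 − 2.1)/2 = 2.2 m; q_3 = 0.42 × 1.09 × 2.2 = 1.007 m³/s
w_4 = (9.5 − 3.4)/2 = 3.05 m; q_4 = 0.54 × 1.72 × 3.05 = 2.833 m³/s
w_5 = (11.4 − 6.5)/2 = 2.45 m; q_5 = 0.49 × 1.29 × 2.45 = 1.549 m³/s
w_6 = (11.4 − 9.5)/2 = 0.95 m; q_6 = 0.19 × 0.35 × 0.95 = 0.06318 m³/s
Q = Σ qᵢ = 5.954 m³/s

5.95 m³/s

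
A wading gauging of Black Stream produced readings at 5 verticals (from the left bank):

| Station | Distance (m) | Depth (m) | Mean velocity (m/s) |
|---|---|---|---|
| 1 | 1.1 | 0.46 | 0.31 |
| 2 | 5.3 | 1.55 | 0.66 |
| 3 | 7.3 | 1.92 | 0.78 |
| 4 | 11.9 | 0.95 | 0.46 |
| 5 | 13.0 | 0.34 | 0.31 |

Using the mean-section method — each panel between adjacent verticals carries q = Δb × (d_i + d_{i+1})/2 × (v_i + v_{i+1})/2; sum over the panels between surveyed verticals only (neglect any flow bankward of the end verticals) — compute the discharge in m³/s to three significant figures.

8.91 m³/s

Panel 1-2: Δb = 4.2 m, d̄ = (0.46+1.55)/2 = 1.005, v̄ = (0.31+0.66)/2 = 0.485 → q = 4.2×1.005×0.485 = 2.047 m³/s
Panel 2-3: Δb = 2 m, d̄ = (1.55+1.92)/2 = 1.735, v̄ = (0.66+0.78)/2 = 0.72 → q = 2×1.735×0.72 = 2.498 m³/s
Panel 3-4: Δb = 4.6 m, d̄ = (1.92+0.95)/2 = 1.435, v̄ = (0.78+0.46)/2 = 0.62 → q = 4.6×1.435×0.62 = 4.093 m³/s
Panel 4-5: Δb = 1.1 m, d̄ = (0.95+0.34)/2 = 0.645, v̄ = (0.46+0.31)/2 = 0.385 → q = 1.1×0.645×0.385 = 0.2732 m³/s
Q = Σ q = 8.911 m³/s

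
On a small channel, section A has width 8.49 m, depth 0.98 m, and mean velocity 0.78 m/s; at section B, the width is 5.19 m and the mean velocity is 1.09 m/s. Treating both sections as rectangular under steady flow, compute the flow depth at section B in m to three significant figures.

1.15 m

Q = A₁V₁ = (8.49×0.98) × 0.78 = 6.490 m³/s
d₂ = Q/(b₂ V₂) = 6.490/(5.19×1.09) = 1.147 m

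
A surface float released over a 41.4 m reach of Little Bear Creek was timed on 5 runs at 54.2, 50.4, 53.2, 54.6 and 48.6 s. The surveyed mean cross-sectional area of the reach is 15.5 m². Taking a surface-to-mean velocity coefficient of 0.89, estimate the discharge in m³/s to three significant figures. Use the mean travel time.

10.9 m³/s

t̄ = (54.2 + 50.4 + 53.2 + 54.6 + 48.6) / 5 = 52.2 s
v_surface = L / t̄ = 41.4 / 52.2 = 0.7931 m/s
v_mean = 0.89 × 0.7931 = 0.7059 m/s
Q = A × v_mean = 15.5 × 0.7059 = 10.94 m³/s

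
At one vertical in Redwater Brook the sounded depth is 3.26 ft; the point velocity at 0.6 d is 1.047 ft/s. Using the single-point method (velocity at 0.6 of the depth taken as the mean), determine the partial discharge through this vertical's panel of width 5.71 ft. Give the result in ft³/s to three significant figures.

v̄ = v₀.₆ = 1.047 ft/s
q = v̄ × d × w = 1.047 × 3.26 × 5.71 = 19.49 ft³/s

19.5 ft³/s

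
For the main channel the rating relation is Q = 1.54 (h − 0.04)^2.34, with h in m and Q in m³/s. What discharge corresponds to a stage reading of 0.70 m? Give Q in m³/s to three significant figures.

0.582 m³/s

Q = 1.54 × (0.70 − 0.04)^2.34 = 1.54 × 0.66^2.34 = 0.5824 m³/s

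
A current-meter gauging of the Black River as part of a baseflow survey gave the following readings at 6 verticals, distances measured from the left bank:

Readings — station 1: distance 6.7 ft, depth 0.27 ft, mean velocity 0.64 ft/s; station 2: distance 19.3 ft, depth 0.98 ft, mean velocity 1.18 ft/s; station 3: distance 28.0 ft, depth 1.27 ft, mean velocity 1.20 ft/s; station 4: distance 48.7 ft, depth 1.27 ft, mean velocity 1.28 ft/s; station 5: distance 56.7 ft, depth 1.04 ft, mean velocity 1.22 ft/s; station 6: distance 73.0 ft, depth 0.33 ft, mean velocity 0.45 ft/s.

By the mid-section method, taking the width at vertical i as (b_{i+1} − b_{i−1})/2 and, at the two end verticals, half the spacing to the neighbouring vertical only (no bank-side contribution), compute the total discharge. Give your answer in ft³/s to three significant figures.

w_1 = (19.3 − 6.7)/2 = 6.3 ft; q_1 = 0.64 × 0.27 × 6.3 = 1.089 ft³/s
w_2 = (28.0 − 6.7)/2 = 10.65 ft; q_2 = 1.18 × 0.98 × 10.65 = 12.32 ft³/s
w_3 = (48.7 − 19.3)/2 = 14.7 ft; q_3 = 1.20 × 1.27 × 14.7 = 22.40 ft³/s
w_4 = (56.7 − 28.0)/2 = 14.35 ft; q_4 = 1.28 × 1.27 × 14.35 = 23.33 ft³/s
w_5 = (73.0 − 48.7)/2 = 12.15 ft; q_5 = 1.22 × 1.04 × 12.15 = 15.42 ft³/s
w_6 = (73.0 − 56.7)/2 = 8.15 ft; q_6 = 0.45 × 0.33 × 8.15 = 1.210 ft³/s
Q = Σ qᵢ = 75.76 ft³/s

75.8 ft³/s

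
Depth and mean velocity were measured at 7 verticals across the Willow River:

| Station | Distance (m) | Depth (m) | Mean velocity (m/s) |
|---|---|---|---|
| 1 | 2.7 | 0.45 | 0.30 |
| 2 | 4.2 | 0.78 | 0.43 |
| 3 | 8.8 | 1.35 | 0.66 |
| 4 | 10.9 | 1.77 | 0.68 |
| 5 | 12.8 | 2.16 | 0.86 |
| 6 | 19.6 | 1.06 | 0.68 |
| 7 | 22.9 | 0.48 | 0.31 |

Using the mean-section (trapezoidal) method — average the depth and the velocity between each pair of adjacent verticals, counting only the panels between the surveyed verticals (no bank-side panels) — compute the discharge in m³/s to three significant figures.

17.8 m³/s

Panel 1-2: Δb = 1.5 m, d̄ = (0.45+0.78)/2 = 0.615, v̄ = (0.30+0.43)/2 = 0.365 → q = 1.5×0.615×0.365 = 0.3367 m³/s
Panel 2-3: Δb = 4.6 m, d̄ = (0.78+1.35)/2 = 1.065, v̄ = (0.43+0.66)/2 = 0.545 → q = 4.6×1.065×0.545 = 2.670 m³/s
Panel 3-4: Δb = 2.1 m, d̄ = (1.35+1.77)/2 = 1.56, v̄ = (0.66+0.68)/2 = 0.67 → q = 2.1×1.56×0.67 = 2.195 m³/s
Panel 4-5: Δb = 1.9 m, d̄ = (1.77+2.16)/2 = 1.965, v̄ = (0.68+0.86)/2 = 0.77 → q = 1.9×1.965×0.77 = 2.875 m³/s
Panel 5-6: Δb = 6.8 m, d̄ = (2.16+1.06)/2 = 1.61, v̄ = (0.86+0.68)/2 = 0.77 → q = 6.8×1.61×0.77 = 8.430 m³/s
Panel 6-7: Δb = 3.3 m, d̄ = (1.06+0.48)/2 = 0.77, v̄ = (0.68+0.31)/2 = 0.495 → q = 3.3×0.77×0.495 = 1.258 m³/s
Q = Σ q = 17.76 m³/s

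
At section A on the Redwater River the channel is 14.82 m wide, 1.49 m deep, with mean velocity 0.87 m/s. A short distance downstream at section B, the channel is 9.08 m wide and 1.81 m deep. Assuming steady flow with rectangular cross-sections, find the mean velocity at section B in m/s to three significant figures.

Q = A₁V₁ = (14.82×1.49) × 0.87 = 19.21 m³/s
A₂ = 9.08 × 1.81 = 16.43 m²
V₂ = Q/A₂ = 19.21/16.43 = 1.169 m/s

1.17 m/s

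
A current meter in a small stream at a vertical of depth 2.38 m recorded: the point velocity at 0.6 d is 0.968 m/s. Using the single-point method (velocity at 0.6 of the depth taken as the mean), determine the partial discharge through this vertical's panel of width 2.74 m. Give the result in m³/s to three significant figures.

v̄ = v₀.₆ = 0.968 m/s
q = v̄ × d × w = 0.9680 × 2.38 × 2.74 = 6.313 m³/s

6.31 m³/s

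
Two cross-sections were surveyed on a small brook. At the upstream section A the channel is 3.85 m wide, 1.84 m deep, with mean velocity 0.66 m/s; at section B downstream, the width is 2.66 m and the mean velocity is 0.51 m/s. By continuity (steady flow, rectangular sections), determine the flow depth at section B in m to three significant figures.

3.45 m

Q = A₁V₁ = (3.85×1.84) × 0.66 = 4.675 m³/s
d₂ = Q/(b₂ V₂) = 4.675/(2.66×0.51) = 3.446 m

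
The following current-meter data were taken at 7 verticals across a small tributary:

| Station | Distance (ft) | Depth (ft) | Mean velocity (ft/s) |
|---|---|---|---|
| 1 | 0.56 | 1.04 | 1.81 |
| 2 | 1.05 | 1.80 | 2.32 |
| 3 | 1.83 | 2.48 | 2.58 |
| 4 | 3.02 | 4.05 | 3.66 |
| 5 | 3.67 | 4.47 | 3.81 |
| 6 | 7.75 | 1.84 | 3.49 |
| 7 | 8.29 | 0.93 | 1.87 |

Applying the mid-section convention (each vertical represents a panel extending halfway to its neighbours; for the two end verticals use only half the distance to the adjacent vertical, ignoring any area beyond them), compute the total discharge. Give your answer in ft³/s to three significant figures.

78.6 ft³/s

w_1 = (1.05 − 0.56)/2 = 0.245 ft; q_1 = 1.81 × 1.04 × 0.245 = 0.4612 ft³/s
w_2 = (1.83 − 0.56)/2 = 0.635 ft; q_2 = 2.32 × 1.80 × 0.635 = 2.652 ft³/s
w_3 = (3.02 − 1.05)/2 = 0.985 ft; q_3 = 2.58 × 2.48 × 0.985 = 6.302 ft³/s
w_4 = (3.67 − 1.83)/2 = 0.92 ft; q_4 = 3.66 × 4.05 × 0.92 = 13.64 ft³/s
w_5 = (7.75 − 3.02)/2 = 2.365 ft; q_5 = 3.81 × 4.47 × 2.365 = 40.28 ft³/s
w_6 = (8.29 − 3.67)/2 = 2.31 ft; q_6 = 3.49 × 1.84 × 2.31 = 14.83 ft³/s
w_7 = (8.29 − 7.75)/2 = 0.27 ft; q_7 = 1.87 × 0.93 × 0.27 = 0.4696 ft³/s
Q = Σ qᵢ = 78.63 ft³/s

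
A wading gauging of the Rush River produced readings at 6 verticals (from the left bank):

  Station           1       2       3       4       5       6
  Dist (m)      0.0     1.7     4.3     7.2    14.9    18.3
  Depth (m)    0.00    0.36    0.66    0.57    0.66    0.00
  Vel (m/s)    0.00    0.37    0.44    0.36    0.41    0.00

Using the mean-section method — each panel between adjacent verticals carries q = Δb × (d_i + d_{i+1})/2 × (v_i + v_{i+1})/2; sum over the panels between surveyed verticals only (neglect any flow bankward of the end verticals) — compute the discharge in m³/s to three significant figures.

Panel 1-2: Δb = 1.7 m, d̄ = (0.00+0.36)/2 = 0.18, v̄ = (0.00+0.37)/2 = 0.185 → q = 1.7×0.18×0.185 = 0.05661 m³/s
Panel 2-3: Δb = 2.6 m, d̄ = (0.36+0.66)/2 = 0.51, v̄ = (0.37+0.44)/2 = 0.405 → q = 2.6×0.51×0.405 = 0.5370 m³/s
Panel 3-4: Δb = 2.9 m, d̄ = (0.66+0.57)/2 = 0.615, v̄ = (0.44+0.36)/2 = 0.4 → q = 2.9×0.615×0.4 = 0.7134 m³/s
Panel 4-5: Δb = 7.7 m, d̄ = (0.57+0.66)/2 = 0.615, v̄ = (0.36+0.41)/2 = 0.385 → q = 7.7×0.615×0.385 = 1.823 m³/s
Panel 5-6: Δb = 3.4 m, d̄ = (0.66+0.00)/2 = 0.33, v̄ = (0.41+0.00)/2 = 0.205 → q = 3.4×0.33×0.205 = 0.2300 m³/s
Q = Σ q = 3.360 m³/s

3.36 m³/s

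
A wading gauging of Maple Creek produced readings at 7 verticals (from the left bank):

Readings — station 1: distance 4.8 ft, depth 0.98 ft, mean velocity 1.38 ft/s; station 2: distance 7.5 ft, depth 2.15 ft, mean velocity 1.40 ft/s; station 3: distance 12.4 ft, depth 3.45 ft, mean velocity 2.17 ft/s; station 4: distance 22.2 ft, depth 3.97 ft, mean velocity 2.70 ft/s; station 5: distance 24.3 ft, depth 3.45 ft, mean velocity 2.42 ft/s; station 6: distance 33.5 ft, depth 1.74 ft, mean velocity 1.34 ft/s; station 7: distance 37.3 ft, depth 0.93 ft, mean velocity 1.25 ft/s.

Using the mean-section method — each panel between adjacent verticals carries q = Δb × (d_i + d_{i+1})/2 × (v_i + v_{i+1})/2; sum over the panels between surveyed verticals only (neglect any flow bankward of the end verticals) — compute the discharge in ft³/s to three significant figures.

190 ft³/s

Panel 1-2: Δb = 2.7 ft, d̄ = (0.98+2.15)/2 = 1.565, v̄ = (1.38+1.40)/2 = 1.39 → q = 2.7×1.565×1.39 = 5.873 ft³/s
Panel 2-3: Δb = 4.9 ft, d̄ = (2.15+3.45)/2 = 2.8, v̄ = (1.40+2.17)/2 = 1.785 → q = 4.9×2.8×1.785 = 24.49 ft³/s
Panel 3-4: Δb = 9.8 ft, d̄ = (3.45+3.97)/2 = 3.71, v̄ = (2.17+2.70)/2 = 2.435 → q = 9.8×3.71×2.435 = 88.53 ft³/s
Panel 4-5: Δb = 2.1 ft, d̄ = (3.97+3.45)/2 = 3.71, v̄ = (2.70+2.42)/2 = 2.56 → q = 2.1×3.71×2.56 = 19.94 ft³/s
Panel 5-6: Δb = 9.2 ft, d̄ = (3.45+1.74)/2 = 2.595, v̄ = (2.42+1.34)/2 = 1.88 → q = 9.2×2.595×1.88 = 44.88 ft³/s
Panel 6-7: Δb = 3.8 ft, d̄ = (1.74+0.93)/2 = 1.335, v̄ = (1.34+1.25)/2 = 1.295 → q = 3.8×1.335×1.295 = 6.570 ft³/s
Q = Σ q = 190.3 ft³/s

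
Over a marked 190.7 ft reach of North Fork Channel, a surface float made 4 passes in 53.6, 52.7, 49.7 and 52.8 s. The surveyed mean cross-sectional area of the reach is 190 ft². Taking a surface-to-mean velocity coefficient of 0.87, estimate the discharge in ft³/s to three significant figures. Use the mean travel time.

604 ft³/s

t̄ = (53.6 + 52.7 + 49.7 + 52.8) / 4 = 52.2 s
v_surface = L / t̄ = 190.7 / 52.2 = 3.653 ft/s
v_mean = 0.87 × 3.653 = 3.178 ft/s
Q = A × v_mean = 190 × 3.178 = 603.9 ft³/s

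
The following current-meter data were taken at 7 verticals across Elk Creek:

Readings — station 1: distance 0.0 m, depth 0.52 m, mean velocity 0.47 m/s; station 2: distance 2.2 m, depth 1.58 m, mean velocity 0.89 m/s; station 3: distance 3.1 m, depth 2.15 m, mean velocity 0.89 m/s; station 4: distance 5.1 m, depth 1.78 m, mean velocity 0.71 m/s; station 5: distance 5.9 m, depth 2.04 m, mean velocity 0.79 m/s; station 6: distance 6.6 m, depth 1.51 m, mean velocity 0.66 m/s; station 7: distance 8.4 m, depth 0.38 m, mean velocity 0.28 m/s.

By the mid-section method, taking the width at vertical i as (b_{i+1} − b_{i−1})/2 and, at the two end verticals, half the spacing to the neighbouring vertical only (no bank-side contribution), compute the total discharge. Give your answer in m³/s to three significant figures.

9.54 m³/s

w_1 = (2.2 − 0.0)/2 = 1.1 m; q_1 = 0.47 × 0.52 × 1.1 = 0.2688 m³/s
w_2 = (3.1 − 0.0)/2 = 1.55 m; q_2 = 0.89 × 1.58 × 1.55 = 2.180 m³/s
w_3 = (5.1 − 2.2)/2 = 1.45 m; q_3 = 0.89 × 2.15 × 1.45 = 2.775 m³/s
w_4 = (5.9 − 3.1)/2 = 1.4 m; q_4 = 0.71 × 1.78 × 1.4 = 1.769 m³/s
w_5 = (6.6 − 5.1)/2 = 0.75 m; q_5 = 0.79 × 2.04 × 0.75 = 1.209 m³/s
w_6 = (8.4 − 5.9)/2 = 1.25 m; q_6 = 0.66 × 1.51 × 1.25 = 1.246 m³/s
w_7 = (8.4 − 6.6)/2 = 0.9 m; q_7 = 0.28 × 0.38 × 0.9 = 0.09576 m³/s
Q = Σ qᵢ = 9.543 m³/s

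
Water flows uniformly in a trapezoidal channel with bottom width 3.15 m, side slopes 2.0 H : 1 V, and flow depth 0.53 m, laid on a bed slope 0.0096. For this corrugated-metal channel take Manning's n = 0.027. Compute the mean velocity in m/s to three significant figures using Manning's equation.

1.98 m/s

A = (b + z·y)·y = (3.15 + 2.0×0.53)×0.53 = 2.231 m²
P = b + 2y√(1+z²) = 3.15 + 2×0.53×√(1+2.0²) = 5.520 m
R = A/P = 2.231/5.520 = 0.4042 m
Q = (1/n)·A·R^(2/3)·S^(1/2) = (1/0.027) × 2.231 × 0.4042^(2/3) × 0.0096^(1/2) = 4.427 m³/s
V = Q/A = 4.427/2.231 = 1.984 m/s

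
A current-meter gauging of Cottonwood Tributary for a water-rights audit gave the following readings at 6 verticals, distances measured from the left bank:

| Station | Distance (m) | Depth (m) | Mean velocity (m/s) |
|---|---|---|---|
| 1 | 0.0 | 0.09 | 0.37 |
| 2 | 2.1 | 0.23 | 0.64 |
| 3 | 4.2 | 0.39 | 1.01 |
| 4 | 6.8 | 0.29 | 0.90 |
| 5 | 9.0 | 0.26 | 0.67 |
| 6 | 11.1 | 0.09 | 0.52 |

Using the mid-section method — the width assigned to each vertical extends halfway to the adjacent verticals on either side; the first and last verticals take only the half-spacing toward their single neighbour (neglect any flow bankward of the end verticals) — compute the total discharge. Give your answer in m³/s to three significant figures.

w_1 = (2.1 − 0.0)/2 = 1.05 m; q_1 = 0.37 × 0.09 × 1.05 = 0.03497 m³/s
w_2 = (4.2 − 0.0)/2 = 2.1 m; q_2 = 0.64 × 0.23 × 2.1 = 0.3091 m³/s
w_3 = (6.8 − 2.1)/2 = 2.35 m; q_3 = 1.01 × 0.39 × 2.35 = 0.9257 m³/s
w_4 = (9.0 − 4.2)/2 = 2.4 m; q_4 = 0.90 × 0.29 × 2.4 = 0.6264 m³/s
w_5 = (11.1 − 6.8)/2 = 2.15 m; q_5 = 0.67 × 0.26 × 2.15 = 0.3745 m³/s
w_6 = (11.1 − 9.0)/2 = 1.05 m; q_6 = 0.52 × 0.09 × 1.05 = 0.04914 m³/s
Q = Σ qᵢ = 2.320 m³/s

2.32 m³/s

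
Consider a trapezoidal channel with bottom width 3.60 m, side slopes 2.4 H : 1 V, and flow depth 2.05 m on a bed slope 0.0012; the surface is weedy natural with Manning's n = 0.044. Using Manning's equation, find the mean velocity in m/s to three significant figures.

0.901 m/s

A = (b + z·y)·y = (3.60 + 2.4×2.05)×2.05 = 17.47 m²
P = b + 2y√(1+z²) = 3.60 + 2×2.05×√(1+2.4²) = 14.26 m
R = A/P = 17.47/14.26 = 1.225 m
Q = (1/n)·A·R^(2/3)·S^(1/2) = (1/0.044) × 17.47 × 1.225^(2/3) × 0.0012^(1/2) = 15.74 m³/s
V = Q/A = 15.74/17.47 = 0.9013 m/s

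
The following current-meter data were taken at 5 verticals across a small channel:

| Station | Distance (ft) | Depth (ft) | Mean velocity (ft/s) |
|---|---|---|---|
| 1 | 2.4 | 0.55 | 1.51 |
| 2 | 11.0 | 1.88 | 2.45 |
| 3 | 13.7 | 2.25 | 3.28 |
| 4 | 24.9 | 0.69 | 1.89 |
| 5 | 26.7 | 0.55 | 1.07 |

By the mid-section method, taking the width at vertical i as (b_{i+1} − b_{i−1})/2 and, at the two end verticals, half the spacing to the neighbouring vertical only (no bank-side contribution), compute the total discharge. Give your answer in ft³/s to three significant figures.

89.9 ft³/s

w_1 = (11.0 − 2.4)/2 = 4.3 ft; q_1 = 1.51 × 0.55 × 4.3 = 3.571 ft³/s
w_2 = (13.7 − 2.4)/2 = 5.65 ft; q_2 = 2.45 × 1.88 × 5.65 = 26.02 ft³/s
w_3 = (24.9 − 11.0)/2 = 6.95 ft; q_3 = 3.28 × 2.25 × 6.95 = 51.29 ft³/s
w_4 = (26.7 − 13.7)/2 = 6.5 ft; q_4 = 1.89 × 0.69 × 6.5 = 8.477 ft³/s
w_5 = (26.7 − 24.9)/2 = 0.9 ft; q_5 = 1.07 × 0.55 × 0.9 = 0.5297 ft³/s
Q = Σ qᵢ = 89.89 ft³/s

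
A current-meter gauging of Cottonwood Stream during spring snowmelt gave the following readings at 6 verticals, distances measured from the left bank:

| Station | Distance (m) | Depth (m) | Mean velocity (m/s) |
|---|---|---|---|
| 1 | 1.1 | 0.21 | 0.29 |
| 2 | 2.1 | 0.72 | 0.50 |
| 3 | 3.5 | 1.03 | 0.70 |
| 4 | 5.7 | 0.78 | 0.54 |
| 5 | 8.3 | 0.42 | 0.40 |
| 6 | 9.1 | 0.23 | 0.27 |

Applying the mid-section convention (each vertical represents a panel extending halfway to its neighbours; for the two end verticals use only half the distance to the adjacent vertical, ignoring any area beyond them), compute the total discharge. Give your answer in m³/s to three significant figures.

w_1 = (2.1 − 1.1)/2 = 0.5 m; q_1 = 0.29 × 0.21 × 0.5 = 0.03045 m³/s
w_2 = (3.5 − 1.1)/2 = 1.2 m; q_2 = 0.50 × 0.72 × 1.2 = 0.4320 m³/s
w_3 = (5.7 − 2.1)/2 = 1.8 m; q_3 = 0.70 × 1.03 × 1.8 = 1.298 m³/s
w_4 = (8.3 − 3.5)/2 = 2.4 m; q_4 = 0.54 × 0.78 × 2.4 = 1.011 m³/s
w_5 = (9.1 − 5.7)/2 = 1.7 m; q_5 = 0.40 × 0.42 × 1.7 = 0.2856 m³/s
w_6 = (9.1 − 8.3)/2 = 0.4 m; q_6 = 0.27 × 0.23 × 0.4 = 0.02484 m³/s
Q = Σ qᵢ = 3.082 m³/s

3.08 m³/s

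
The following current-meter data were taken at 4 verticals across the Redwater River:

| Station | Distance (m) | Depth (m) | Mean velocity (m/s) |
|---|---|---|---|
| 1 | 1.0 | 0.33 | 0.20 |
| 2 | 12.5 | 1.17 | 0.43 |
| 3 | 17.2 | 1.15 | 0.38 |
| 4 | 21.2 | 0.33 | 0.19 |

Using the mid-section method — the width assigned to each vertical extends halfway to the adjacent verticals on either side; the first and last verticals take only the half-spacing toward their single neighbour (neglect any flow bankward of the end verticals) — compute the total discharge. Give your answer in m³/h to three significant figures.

w_1 = (12.5 − 1.0)/2 = 5.75 m; q_1 = 0.20 × 0.33 × 5.75 = 0.3795 m³/s
w_2 = (17.2 − 1.0)/2 = 8.1 m; q_2 = 0.43 × 1.17 × 8.1 = 4.075 m³/s
w_3 = (21.2 − 12.5)/2 = 4.35 m; q_3 = 0.38 × 1.15 × 4.35 = 1.901 m³/s
w_4 = (21.2 − 17.2)/2 = 2 m; q_4 = 0.19 × 0.33 × 2 = 0.1254 m³/s
Q = Σ qᵢ = 6.481 m³/s
= 6.481 × 3600 = 23330 m³/h

23300 m³/h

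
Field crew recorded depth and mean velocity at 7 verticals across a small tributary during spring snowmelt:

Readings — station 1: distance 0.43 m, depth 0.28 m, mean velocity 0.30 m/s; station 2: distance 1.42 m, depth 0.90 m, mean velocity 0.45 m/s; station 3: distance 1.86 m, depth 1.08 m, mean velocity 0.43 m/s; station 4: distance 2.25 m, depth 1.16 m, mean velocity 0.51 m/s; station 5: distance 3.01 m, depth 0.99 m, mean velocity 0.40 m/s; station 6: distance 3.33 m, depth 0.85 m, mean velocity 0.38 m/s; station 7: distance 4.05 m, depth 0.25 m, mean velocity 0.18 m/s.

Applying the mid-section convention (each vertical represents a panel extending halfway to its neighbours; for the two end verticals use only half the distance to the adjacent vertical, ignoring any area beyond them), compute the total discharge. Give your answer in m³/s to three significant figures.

w_1 = (1.42 − 0.43)/2 = 0.495 m; q_1 = 0.30 × 0.28 × 0.495 = 0.04158 m³/s
w_2 = (1.86 − 0.43)/2 = 0.715 m; q_2 = 0.45 × 0.90 × 0.715 = 0.2896 m³/s
w_3 = (2.25 − 1.42)/2 = 0.415 m; q_3 = 0.43 × 1.08 × 0.415 = 0.1927 m³/s
w_4 = (3.01 − 1.86)/2 = 0.575 m; q_4 = 0.51 × 1.16 × 0.575 = 0.3402 m³/s
w_5 = (3.33 − 2.25)/2 = 0.54 m; q_5 = 0.40 × 0.99 × 0.54 = 0.2138 m³/s
w_6 = (4.05 − 3.01)/2 = 0.52 m; q_6 = 0.38 × 0.85 × 0.52 = 0.1680 m³/s
w_7 = (4.05 − 3.33)/2 = 0.36 m; q_7 = 0.18 × 0.25 × 0.36 = 0.01620 m³/s
Q = Σ qᵢ = 1.262 m³/s

1.26 m³/s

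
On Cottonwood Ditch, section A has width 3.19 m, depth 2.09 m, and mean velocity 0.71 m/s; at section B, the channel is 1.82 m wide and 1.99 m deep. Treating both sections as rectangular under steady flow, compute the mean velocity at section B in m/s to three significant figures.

Q = A₁V₁ = (3.19×2.09) × 0.71 = 4.734 m³/s
A₂ = 1.82 × 1.99 = 3.622 m²
V₂ = Q/A₂ = 4.734/3.622 = 1.307 m/s

1.31 m/s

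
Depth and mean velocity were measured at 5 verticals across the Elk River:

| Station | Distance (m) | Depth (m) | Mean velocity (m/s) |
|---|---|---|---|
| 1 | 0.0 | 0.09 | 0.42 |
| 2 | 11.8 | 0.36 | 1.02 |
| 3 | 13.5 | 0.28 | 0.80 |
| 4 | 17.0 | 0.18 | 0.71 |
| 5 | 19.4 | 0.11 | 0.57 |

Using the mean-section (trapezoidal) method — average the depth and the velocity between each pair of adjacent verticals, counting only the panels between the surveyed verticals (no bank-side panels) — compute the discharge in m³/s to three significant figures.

Panel 1-2: Δb = 11.8 m, d̄ = (0.09+0.36)/2 = 0.225, v̄ = (0.42+1.02)/2 = 0.72 → q = 11.8×0.225×0.72 = 1.912 m³/s
Panel 2-3: Δb = 1.7 m, d̄ = (0.36+0.28)/2 = 0.32, v̄ = (1.02+0.80)/2 = 0.91 → q = 1.7×0.32×0.91 = 0.4950 m³/s
Panel 3-4: Δb = 3.5 m, d̄ = (0.28+0.18)/2 = 0.23, v̄ = (0.80+0.71)/2 = 0.755 → q = 3.5×0.23×0.755 = 0.6078 m³/s
Panel 4-5: Δb = 2.4 m, d̄ = (0.18+0.11)/2 = 0.145, v̄ = (0.71+0.57)/2 = 0.64 → q = 2.4×0.145×0.64 = 0.2227 m³/s
Q = Σ q = 3.237 m³/s

3.24 m³/s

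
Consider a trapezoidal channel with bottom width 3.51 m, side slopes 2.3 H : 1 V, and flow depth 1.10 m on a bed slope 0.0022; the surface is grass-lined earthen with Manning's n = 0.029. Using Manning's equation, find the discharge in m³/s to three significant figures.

8.76 m³/s

A = (b + z·y)·y = (3.51 + 2.3×1.10)×1.10 = 6.644 m²
P = b + 2y√(1+z²) = 3.51 + 2×1.10×√(1+2.3²) = 9.028 m
R = A/P = 6.644/9.028 = 0.7360 m
Q = (1/n)·A·R^(2/3)·S^(1/2) = (1/0.029) × 6.644 × 0.7360^(2/3) × 0.0022^(1/2) = 8.760 m³/s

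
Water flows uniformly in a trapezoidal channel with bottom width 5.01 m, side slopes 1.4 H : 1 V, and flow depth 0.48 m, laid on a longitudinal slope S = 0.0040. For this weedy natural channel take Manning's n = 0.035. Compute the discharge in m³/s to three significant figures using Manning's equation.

2.72 m³/s

A = (b + z·y)·y = (5.01 + 1.4×0.48)×0.48 = 2.727 m²
P = b + 2y√(1+z²) = 5.01 + 2×0.48×√(1+1.4²) = 6.662 m
R = A/P = 2.727/6.662 = 0.4094 m
Q = (1/n)·A·R^(2/3)·S^(1/2) = (1/0.035) × 2.727 × 0.4094^(2/3) × 0.0040^(1/2) = 2.717 m³/s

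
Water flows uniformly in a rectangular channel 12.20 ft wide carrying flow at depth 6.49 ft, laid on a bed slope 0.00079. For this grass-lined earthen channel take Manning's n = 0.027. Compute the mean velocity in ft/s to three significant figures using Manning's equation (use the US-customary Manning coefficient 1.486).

3.32 ft/s

A = b·y = 12.20 × 6.49 = 79.18 ft²
P = b + 2y = 12.20 + 2×6.49 = 25.18 ft
R = A/P = 79.18/25.18 = 3.144 ft
Q = (1.486/n)·A·R^(2/3)·S^(1/2) = (1.486/0.027) × 79.18 × 3.144^(2/3) × 0.00079^(1/2) = 262.9 ft³/s
V = Q/A = 262.9/79.18 = 3.320 ft/s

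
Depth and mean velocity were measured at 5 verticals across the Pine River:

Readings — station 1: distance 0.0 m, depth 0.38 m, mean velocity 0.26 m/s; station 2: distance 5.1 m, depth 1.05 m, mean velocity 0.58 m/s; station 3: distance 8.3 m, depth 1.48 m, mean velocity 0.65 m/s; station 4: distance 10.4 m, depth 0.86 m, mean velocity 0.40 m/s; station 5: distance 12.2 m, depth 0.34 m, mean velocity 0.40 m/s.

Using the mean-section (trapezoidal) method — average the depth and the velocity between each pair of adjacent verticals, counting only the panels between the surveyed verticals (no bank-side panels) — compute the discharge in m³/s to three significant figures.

Panel 1-2: Δb = 5.1 m, d̄ = (0.38+1.05)/2 = 0.715, v̄ = (0.26+0.58)/2 = 0.42 → q = 5.1×0.715×0.42 = 1.532 m³/s
Panel 2-3: Δb = 3.2 m, d̄ = (1.05+1.48)/2 = 1.265, v̄ = (0.58+0.65)/2 = 0.615 → q = 3.2×1.265×0.615 = 2.490 m³/s
Panel 3-4: Δb = 2.1 m, d̄ = (1.48+0.86)/2 = 1.17, v̄ = (0.65+0.40)/2 = 0.525 → q = 2.1×1.17×0.525 = 1.290 m³/s
Panel 4-5: Δb = 1.8 m, d̄ = (0.86+0.34)/2 = 0.6, v̄ = (0.40+0.40)/2 = 0.4 → q = 1.8×0.6×0.4 = 0.4320 m³/s
Q = Σ q = 5.743 m³/s

5.74 m³/s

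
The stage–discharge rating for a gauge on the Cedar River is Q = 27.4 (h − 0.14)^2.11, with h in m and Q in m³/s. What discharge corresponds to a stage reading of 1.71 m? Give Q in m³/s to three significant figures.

71.0 m³/s

Q = 27.4 × (1.71 − 0.14)^2.11 = 27.4 × 1.57^2.11 = 70.97 m³/s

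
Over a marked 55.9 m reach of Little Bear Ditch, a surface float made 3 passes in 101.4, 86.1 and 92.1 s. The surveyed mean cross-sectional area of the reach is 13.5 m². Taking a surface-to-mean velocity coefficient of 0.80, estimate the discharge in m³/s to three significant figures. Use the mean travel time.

6.48 m³/s

t̄ = (101.4 + 86.1 + 92.1) / 3 = 93.2 s
v_surface = L / t̄ = 55.9 / 93.2 = 0.5998 m/s
v_mean = 0.80 × 0.5998 = 0.4798 m/s
Q = A × v_mean = 13.5 × 0.4798 = 6.478 m³/s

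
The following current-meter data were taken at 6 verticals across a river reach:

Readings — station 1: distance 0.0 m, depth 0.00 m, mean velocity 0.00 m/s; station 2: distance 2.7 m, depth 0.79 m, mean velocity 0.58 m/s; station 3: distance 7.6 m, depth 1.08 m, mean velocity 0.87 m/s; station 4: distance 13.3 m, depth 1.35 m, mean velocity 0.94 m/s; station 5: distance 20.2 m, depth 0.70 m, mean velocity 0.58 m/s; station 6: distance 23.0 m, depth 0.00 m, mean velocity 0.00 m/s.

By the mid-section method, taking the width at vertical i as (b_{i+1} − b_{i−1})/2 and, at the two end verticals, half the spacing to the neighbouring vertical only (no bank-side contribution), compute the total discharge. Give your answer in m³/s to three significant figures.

16.7 m³/s

w_2 = (7.6 − 0.0)/2 = 3.8 m; q_2 = 0.58 × 0.79 × 3.8 = 1.741 m³/s
w_3 = (13.3 − 2.7)/2 = 5.3 m; q_3 = 0.87 × 1.08 × 5.3 = 4.980 m³/s
w_4 = (20.2 − 7.6)/2 = 6.3 m; q_4 = 0.94 × 1.35 × 6.3 = 7.995 m³/s
w_5 = (23.0 − 13.3)/2 = 4.85 m; q_5 = 0.58 × 0.70 × 4.85 = 1.969 m³/s
Stations 1, 6 contribute zero (depth or velocity is 0).
Q = Σ qᵢ = 16.68 m³/s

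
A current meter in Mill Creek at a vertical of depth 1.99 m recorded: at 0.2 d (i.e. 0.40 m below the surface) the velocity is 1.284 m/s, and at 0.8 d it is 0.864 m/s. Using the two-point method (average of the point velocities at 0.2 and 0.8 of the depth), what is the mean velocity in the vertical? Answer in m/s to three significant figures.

v̄ = (1.284 + 0.864) / 2 = 1.074 m/s

1.07 m/s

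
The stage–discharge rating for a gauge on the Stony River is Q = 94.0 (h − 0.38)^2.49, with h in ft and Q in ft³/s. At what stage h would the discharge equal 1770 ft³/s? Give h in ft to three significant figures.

h − h₀ = (Q/C)^(1/b) = (1770/94.0)^(1/2.49) = 3.251 ft
h = 0.38 + 3.251 = 3.631 ft

3.63 ft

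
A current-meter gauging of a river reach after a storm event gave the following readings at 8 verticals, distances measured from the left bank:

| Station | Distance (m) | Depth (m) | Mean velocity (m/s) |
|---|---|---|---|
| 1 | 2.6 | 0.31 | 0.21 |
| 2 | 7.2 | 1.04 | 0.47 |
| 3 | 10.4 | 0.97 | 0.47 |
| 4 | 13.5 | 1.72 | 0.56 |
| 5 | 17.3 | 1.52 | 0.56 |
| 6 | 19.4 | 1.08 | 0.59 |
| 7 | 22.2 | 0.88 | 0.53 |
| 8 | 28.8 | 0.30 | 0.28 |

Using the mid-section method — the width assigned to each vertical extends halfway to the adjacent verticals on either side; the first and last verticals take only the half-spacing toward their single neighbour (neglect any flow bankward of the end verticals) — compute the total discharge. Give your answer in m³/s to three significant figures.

13.4 m³/s

w_1 = (7.2 − 2.6)/2 = 2.3 m; q_1 = 0.21 × 0.31 × 2.3 = 0.1497 m³/s
w_2 = (10.4 − 2.6)/2 = 3.9 m; q_2 = 0.47 × 1.04 × 3.9 = 1.906 m³/s
w_3 = (13.5 − 7.2)/2 = 3.15 m; q_3 = 0.47 × 0.97 × 3.15 = 1.436 m³/s
w_4 = (17.3 − 10.4)/2 = 3.45 m; q_4 = 0.56 × 1.72 × 3.45 = 3.323 m³/s
w_5 = (19.4 − 13.5)/2 = 2.95 m; q_5 = 0.56 × 1.52 × 2.95 = 2.511 m³/s
w_6 = (22.2 − 17.3)/2 = 2.45 m; q_6 = 0.59 × 1.08 × 2.45 = 1.561 m³/s
w_7 = (28.8 − 19.4)/2 = 4.7 m; q_7 = 0.53 × 0.88 × 4.7 = 2.192 m³/s
w_8 = (28.8 − 22.2)/2 = 3.3 m; q_8 = 0.28 × 0.30 × 3.3 = 0.2772 m³/s
Q = Σ qᵢ = 13.36 m³/s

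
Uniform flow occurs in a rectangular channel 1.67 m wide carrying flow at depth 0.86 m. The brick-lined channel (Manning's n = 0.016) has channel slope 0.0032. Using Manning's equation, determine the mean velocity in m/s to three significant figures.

1.99 m/s

A = b·y = 1.67 × 0.86 = 1.436 m²
P = b + 2y = 1.67 + 2×0.86 = 3.390 m
R = A/P = 1.436/3.390 = 0.4237 m
Q = (1/n)·A·R^(2/3)·S^(1/2) = (1/0.016) × 1.436 × 0.4237^(2/3) × 0.0032^(1/2) = 2.864 m³/s
V = Q/A = 2.864/1.436 = 1.994 m/s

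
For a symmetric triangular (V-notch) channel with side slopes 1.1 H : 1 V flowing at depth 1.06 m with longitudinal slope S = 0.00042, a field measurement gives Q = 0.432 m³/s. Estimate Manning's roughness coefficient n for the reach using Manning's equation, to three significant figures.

A = z·y² = 1.1×1.06² = 1.236 m²
P = 2y√(1+z²) = 2×1.06×√(1+1.1²) = 3.152 m
R = A/P = 1.236/3.152 = 0.3922 m
n = (1/Q)·A·R^(2/3)·S^(1/2) = (1/0.432) × 1.236 × 0.5358 × 0.02049 = 0.03141

0.0314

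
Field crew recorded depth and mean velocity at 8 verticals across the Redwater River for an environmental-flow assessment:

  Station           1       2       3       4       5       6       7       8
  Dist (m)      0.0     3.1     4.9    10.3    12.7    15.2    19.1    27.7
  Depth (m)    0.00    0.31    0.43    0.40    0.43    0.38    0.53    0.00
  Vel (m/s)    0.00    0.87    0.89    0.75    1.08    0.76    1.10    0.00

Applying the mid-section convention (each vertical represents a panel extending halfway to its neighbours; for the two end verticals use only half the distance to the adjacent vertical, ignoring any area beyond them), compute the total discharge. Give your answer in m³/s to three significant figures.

w_2 = (4.9 − 0.0)/2 = 2.45 m; q_2 = 0.87 × 0.31 × 2.45 = 0.6608 m³/s
w_3 = (10.3 − 3.1)/2 = 3.6 m; q_3 = 0.89 × 0.43 × 3.6 = 1.378 m³/s
w_4 = (12.7 − 4.9)/2 = 3.9 m; q_4 = 0.75 × 0.40 × 3.9 = 1.170 m³/s
w_5 = (15.2 − 10.3)/2 = 2.45 m; q_5 = 1.08 × 0.43 × 2.45 = 1.138 m³/s
w_6 = (19.1 − 12.7)/2 = 3.2 m; q_6 = 0.76 × 0.38 × 3.2 = 0.9242 m³/s
w_7 = (27.7 − 15.2)/2 = 6.25 m; q_7 = 1.10 × 0.53 × 6.25 = 3.644 m³/s
Stations 1, 8 contribute zero (depth or velocity is 0).
Q = Σ qᵢ = 8.914 m³/s

8.91 m³/s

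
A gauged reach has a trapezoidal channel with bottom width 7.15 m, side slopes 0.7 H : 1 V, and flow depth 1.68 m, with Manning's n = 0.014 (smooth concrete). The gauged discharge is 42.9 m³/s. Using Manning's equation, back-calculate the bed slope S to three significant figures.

0.00138

A = (b + z·y)·y = (7.15 + 0.7×1.68)×1.68 = 13.99 m²
P = b + 2y√(1+z²) = 7.15 + 2×1.68×√(1+0.7²) = 11.25 m
R = A/P = 13.99/11.25 = 1.243 m
S = (Q·n / (1·A·R^(2/3)))² = (42.9×0.014 / (1×13.99×1.156))² = 0.001379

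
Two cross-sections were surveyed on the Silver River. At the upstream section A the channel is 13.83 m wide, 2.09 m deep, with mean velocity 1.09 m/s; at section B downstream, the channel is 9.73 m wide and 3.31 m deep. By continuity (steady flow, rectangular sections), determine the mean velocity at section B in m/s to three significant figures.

0.978 m/s

Q = A₁V₁ = (13.83×2.09) × 1.09 = 31.51 m³/s
A₂ = 9.73 × 3.31 = 32.21 m²
V₂ = Q/A₂ = 31.51/32.21 = 0.9783 m/s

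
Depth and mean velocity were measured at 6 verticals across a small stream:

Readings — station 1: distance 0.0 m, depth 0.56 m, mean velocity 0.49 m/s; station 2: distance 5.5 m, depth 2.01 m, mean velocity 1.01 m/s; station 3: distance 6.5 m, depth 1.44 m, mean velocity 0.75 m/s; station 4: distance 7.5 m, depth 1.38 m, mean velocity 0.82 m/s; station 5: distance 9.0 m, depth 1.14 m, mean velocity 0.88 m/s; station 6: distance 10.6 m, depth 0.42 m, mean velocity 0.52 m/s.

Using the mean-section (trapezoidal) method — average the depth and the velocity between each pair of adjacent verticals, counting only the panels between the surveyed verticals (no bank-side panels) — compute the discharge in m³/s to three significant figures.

10.4 m³/s

Panel 1-2: Δb = 5.5 m, d̄ = (0.56+2.01)/2 = 1.285, v̄ = (0.49+1.01)/2 = 0.75 → q = 5.5×1.285×0.75 = 5.301 m³/s
Panel 2-3: Δb = 1 m, d̄ = (2.01+1.44)/2 = 1.725, v̄ = (1.01+0.75)/2 = 0.88 → q = 1×1.725×0.88 = 1.518 m³/s
Panel 3-4: Δb = 1 m, d̄ = (1.44+1.38)/2 = 1.41, v̄ = (0.75+0.82)/2 = 0.785 → q = 1×1.41×0.785 = 1.107 m³/s
Panel 4-5: Δb = 1.5 m, d̄ = (1.38+1.14)/2 = 1.26, v̄ = (0.82+0.88)/2 = 0.85 → q = 1.5×1.26×0.85 = 1.607 m³/s
Panel 5-6: Δb = 1.6 m, d̄ = (1.14+0.42)/2 = 0.78, v̄ = (0.88+0.52)/2 = 0.7 → q = 1.6×0.78×0.7 = 0.8736 m³/s
Q = Σ q = 10.41 m³/s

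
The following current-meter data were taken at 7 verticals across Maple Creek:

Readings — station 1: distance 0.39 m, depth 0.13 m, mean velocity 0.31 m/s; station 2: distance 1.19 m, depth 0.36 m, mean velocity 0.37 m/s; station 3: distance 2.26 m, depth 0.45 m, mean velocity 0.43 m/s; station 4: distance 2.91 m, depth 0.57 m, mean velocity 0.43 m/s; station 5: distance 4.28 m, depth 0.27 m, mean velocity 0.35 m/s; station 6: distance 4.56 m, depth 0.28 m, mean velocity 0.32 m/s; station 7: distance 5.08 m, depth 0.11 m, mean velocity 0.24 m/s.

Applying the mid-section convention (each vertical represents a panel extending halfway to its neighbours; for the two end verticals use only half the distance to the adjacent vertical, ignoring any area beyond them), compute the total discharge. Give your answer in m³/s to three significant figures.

w_1 = (1.19 − 0.39)/2 = 0.4 m; q_1 = 0.31 × 0.13 × 0.4 = 0.01612 m³/s
w_2 = (2.26 − 0.39)/2 = 0.935 m; q_2 = 0.37 × 0.36 × 0.935 = 0.1245 m³/s
w_3 = (2.91 − 1.19)/2 = 0.86 m; q_3 = 0.43 × 0.45 × 0.86 = 0.1664 m³/s
w_4 = (4.28 − 2.26)/2 = 1.01 m; q_4 = 0.43 × 0.57 × 1.01 = 0.2476 m³/s
w_5 = (4.56 − 2.91)/2 = 0.825 m; q_5 = 0.35 × 0.27 × 0.825 = 0.07796 m³/s
w_6 = (5.08 − 4.28)/2 = 0.4 m; q_6 = 0.32 × 0.28 × 0.4 = 0.03584 m³/s
w_7 = (5.08 − 4.56)/2 = 0.26 m; q_7 = 0.24 × 0.11 × 0.26 = 0.006864 m³/s
Q = Σ qᵢ = 0.6753 m³/s

0.675 m³/s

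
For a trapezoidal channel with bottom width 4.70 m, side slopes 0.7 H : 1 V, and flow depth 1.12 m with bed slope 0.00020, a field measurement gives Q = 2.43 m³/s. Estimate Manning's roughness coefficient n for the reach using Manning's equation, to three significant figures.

0.0315

A = (b + z·y)·y = (4.70 + 0.7×1.12)×1.12 = 6.142 m²
P = b + 2y√(1+z²) = 4.70 + 2×1.12×√(1+0.7²) = 7.434 m
R = A/P = 6.142/7.434 = 0.8262 m
n = (1/Q)·A·R^(2/3)·S^(1/2) = (1/2.43) × 6.142 × 0.8805 × 0.01414 = 0.03147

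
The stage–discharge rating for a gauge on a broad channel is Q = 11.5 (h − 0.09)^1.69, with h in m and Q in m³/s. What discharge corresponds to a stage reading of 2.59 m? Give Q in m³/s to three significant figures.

54.1 m³/s

Q = 11.5 × (2.59 − 0.09)^1.69 = 11.5 × 2.5^1.69 = 54.10 m³/s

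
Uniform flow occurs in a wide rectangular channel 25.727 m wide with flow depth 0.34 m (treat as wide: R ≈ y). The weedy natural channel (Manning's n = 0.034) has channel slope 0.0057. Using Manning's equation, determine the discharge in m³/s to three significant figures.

9.46 m³/s

A = b·y = 25.727 × 0.34 = 8.747 m²
Wide channel: R ≈ y = 0.34 m
Q = (1/n)·A·R^(2/3)·S^(1/2) = (1/0.034) × 8.747 × 0.3400^(2/3) × 0.0057^(1/2) = 9.462 m³/s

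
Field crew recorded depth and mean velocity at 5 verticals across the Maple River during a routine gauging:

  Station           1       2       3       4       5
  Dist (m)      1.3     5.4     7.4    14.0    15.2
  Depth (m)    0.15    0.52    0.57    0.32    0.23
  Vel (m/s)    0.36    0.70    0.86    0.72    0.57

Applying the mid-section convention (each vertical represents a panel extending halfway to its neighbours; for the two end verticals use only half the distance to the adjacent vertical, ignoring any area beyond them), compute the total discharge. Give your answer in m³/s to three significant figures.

4.31 m³/s

w_1 = (5.4 − 1.3)/2 = 2.05 m; q_1 = 0.36 × 0.15 × 2.05 = 0.1107 m³/s
w_2 = (7.4 − 1.3)/2 = 3.05 m; q_2 = 0.70 × 0.52 × 3.05 = 1.110 m³/s
w_3 = (14.0 − 5.4)/2 = 4.3 m; q_3 = 0.86 × 0.57 × 4.3 = 2.108 m³/s
w_4 = (15.2 − 7.4)/2 = 3.9 m; q_4 = 0.72 × 0.32 × 3.9 = 0.8986 m³/s
w_5 = (15.2 − 14.0)/2 = 0.6 m; q_5 = 0.57 × 0.23 × 0.6 = 0.07866 m³/s
Q = Σ qᵢ = 4.306 m³/s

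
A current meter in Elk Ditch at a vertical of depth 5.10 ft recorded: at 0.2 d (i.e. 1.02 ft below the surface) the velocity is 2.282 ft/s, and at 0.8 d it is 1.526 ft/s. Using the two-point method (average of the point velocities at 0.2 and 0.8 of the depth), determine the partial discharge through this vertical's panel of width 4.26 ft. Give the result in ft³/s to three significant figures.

41.4 ft³/s

v̄ = (2.282 + 1.526) / 2 = 1.904 ft/s
q = v̄ × d × w = 1.904 × 5.10 × 4.26 = 41.37 ft³/s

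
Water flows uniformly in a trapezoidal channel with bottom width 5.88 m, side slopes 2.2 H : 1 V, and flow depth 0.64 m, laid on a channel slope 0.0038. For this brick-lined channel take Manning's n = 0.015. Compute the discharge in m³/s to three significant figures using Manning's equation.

A = (b + z·y)·y = (5.88 + 2.2×0.64)×0.64 = 4.664 m²
P = b + 2y√(1+z²) = 5.88 + 2×0.64×√(1+2.2²) = 8.973 m
R = A/P = 4.664/8.973 = 0.5198 m
Q = (1/n)·A·R^(2/3)·S^(1/2) = (1/0.015) × 4.664 × 0.5198^(2/3) × 0.0038^(1/2) = 12.39 m³/s

12.4 m³/s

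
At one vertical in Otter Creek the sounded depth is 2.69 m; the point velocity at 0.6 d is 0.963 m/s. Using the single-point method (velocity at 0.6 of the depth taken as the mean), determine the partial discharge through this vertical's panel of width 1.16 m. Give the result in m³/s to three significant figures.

3.00 m³/s

v̄ = v₀.₆ = 0.963 m/s
q = v̄ × d × w = 0.9630 × 2.69 × 1.16 = 3.005 m³/s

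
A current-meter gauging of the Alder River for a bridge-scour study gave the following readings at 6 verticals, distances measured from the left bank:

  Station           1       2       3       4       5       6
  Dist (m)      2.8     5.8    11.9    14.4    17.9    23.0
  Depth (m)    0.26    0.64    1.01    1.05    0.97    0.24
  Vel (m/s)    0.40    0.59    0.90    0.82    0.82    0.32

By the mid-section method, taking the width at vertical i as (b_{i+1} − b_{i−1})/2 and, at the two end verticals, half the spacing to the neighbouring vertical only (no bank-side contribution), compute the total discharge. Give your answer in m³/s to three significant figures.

w_1 = (5.8 − 2.8)/2 = 1.5 m; q_1 = 0.40 × 0.26 × 1.5 = 0.1560 m³/s
w_2 = (11.9 − 2.8)/2 = 4.55 m; q_2 = 0.59 × 0.64 × 4.55 = 1.718 m³/s
w_3 = (14.4 − 5.8)/2 = 4.3 m; q_3 = 0.90 × 1.01 × 4.3 = 3.909 m³/s
w_4 = (17.9 − 11.9)/2 = 3 m; q_4 = 0.82 × 1.05 × 3 = 2.583 m³/s
w_5 = (23.0 − 14.4)/2 = 4.3 m; q_5 = 0.82 × 0.97 × 4.3 = 3.420 m³/s
w_6 = (23.0 − 17.9)/2 = 2.55 m; q_6 = 0.32 × 0.24 × 2.55 = 0.1958 m³/s
Q = Σ qᵢ = 11.98 m³/s

12.0 m³/s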